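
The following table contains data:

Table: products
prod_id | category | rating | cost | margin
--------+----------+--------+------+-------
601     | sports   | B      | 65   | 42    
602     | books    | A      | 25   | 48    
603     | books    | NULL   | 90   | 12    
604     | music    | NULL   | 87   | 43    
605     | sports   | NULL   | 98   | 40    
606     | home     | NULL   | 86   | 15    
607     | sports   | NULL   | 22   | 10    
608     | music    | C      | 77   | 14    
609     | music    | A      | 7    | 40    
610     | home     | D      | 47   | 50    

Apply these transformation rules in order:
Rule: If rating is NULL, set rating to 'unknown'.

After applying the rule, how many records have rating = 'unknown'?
5

Step 1: Count records where rating IS NULL
Step 2: Found 5 records with NULL rating
Step 3: These records will have rating set to 'unknown'
Step 4: Records already having rating = 'unknown': 0
Step 5: Answer: 5 + 0 = 5 records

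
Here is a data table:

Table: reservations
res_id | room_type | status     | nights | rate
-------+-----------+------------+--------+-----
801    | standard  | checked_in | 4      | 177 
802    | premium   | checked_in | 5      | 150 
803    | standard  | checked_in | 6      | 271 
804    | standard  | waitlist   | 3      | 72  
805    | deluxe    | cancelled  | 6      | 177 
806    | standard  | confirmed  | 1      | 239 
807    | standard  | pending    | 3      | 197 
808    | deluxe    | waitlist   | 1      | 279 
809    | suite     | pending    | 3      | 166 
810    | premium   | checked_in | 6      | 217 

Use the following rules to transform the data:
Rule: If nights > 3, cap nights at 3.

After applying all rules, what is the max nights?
3

Step 1: Original maximum nights = 6
Step 2: Apply cap at 3
Step 3: 5 records had nights > 3 and were capped
Step 4: Maximum after transformation = 3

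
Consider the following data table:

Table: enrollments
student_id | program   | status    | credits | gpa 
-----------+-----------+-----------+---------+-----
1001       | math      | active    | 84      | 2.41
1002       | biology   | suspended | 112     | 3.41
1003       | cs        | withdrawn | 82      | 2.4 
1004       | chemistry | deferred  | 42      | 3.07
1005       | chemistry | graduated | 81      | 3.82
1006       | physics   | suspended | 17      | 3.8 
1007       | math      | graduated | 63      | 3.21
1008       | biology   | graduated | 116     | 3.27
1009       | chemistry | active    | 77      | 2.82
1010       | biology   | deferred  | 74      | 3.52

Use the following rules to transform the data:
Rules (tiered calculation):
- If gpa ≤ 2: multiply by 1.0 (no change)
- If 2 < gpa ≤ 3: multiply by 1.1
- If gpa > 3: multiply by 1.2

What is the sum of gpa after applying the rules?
37.31

Step 1: Tier 1 (gpa ≤ 2): 0 records, sum = 0 × 1.0 = 0.0
Step 2: Tier 2 (2 < gpa ≤ 3): 3 records, sum = 7.63 × 1.1 = 8.39
Step 3: Tier 3 (gpa > 3): 7 records, sum = 24.1 × 1.2 = 28.92
Step 4: Final sum = 0.0 + 8.39 + 28.92 = 37.31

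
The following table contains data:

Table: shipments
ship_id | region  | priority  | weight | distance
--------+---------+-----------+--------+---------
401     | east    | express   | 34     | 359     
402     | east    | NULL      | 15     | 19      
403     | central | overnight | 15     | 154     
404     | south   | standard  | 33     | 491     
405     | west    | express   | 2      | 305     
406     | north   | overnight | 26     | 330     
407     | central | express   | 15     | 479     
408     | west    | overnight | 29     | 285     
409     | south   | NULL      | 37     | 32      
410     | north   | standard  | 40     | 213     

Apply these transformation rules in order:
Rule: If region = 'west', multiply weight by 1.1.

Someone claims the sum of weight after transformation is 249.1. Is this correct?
Yes, the result is correct.

Step 1: Calculate the correct sum after transformation
Step 2: Apply multiplier 1.1 to records where region = 'west'
Step 3: Correct result = 249.1
Step 4: Claimed result = 249.1
Step 5: 249.1 = 249.1 ✓
Conclusion: The claimed result is correct.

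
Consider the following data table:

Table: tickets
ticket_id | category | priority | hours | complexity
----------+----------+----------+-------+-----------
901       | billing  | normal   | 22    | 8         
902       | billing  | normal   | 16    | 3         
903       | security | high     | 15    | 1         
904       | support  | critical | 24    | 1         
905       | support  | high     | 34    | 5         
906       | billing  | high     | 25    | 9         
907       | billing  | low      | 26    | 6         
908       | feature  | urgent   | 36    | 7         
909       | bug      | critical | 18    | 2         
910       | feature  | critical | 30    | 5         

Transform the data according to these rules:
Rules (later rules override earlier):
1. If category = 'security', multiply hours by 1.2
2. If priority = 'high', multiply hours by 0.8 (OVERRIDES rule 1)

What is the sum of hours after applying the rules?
231.2

Step 1: Rule 2 takes priority for records with priority = 'high'
  - 3 records: 74 × 0.8 = 59.2
Step 2: Rule 1 applies to remaining records with category = 'security'
  - 0 records: 0 × 1.2 = 0.0
Step 3: Other records unchanged: 172
Step 4: Final sum = 59.2 + 0.0 + 172 = 231.2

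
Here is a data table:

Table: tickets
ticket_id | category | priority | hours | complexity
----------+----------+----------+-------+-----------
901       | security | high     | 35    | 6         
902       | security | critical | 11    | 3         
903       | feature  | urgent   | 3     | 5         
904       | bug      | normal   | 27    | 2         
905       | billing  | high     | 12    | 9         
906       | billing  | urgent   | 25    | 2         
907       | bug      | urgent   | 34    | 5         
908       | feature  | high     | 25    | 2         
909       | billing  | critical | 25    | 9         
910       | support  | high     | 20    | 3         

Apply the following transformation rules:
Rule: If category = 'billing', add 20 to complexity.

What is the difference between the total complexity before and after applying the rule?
60

Step 1: Original sum of complexity = 46
Step 2: 3 records have category = 'billing'
Step 3: Each affected record changes by 20
Step 4: Total change = 3 × 20 = 60
Step 5: New sum = 46 + 60 = 106
Step 6: Difference = |106 - 46| = 60
        (Sum increased by 60)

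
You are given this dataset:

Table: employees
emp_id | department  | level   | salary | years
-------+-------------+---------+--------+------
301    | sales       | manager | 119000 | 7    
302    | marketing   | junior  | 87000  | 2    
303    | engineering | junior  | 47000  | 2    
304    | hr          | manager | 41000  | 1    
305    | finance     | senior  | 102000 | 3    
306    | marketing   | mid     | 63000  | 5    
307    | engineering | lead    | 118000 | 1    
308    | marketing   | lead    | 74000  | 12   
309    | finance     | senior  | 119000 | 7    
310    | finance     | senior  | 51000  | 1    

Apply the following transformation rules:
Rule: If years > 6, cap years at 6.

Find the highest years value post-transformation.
6

Step 1: Original maximum years = 12
Step 2: Apply cap at 6
Step 3: 3 records had years > 6 and were capped
Step 4: Maximum after transformation = 6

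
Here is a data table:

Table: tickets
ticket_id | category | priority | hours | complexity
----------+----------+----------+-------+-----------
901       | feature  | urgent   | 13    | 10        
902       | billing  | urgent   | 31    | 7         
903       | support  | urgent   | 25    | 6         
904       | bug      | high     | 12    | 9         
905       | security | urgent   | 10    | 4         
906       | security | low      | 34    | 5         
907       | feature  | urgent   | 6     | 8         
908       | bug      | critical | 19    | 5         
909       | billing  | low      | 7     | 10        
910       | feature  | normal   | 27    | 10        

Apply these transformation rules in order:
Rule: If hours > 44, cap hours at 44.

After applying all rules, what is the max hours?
34

Step 1: Original maximum hours = 34
Step 2: Check cap of 44 against maximum
Step 3: No records exceed the cap (max 34 <= cap 44), so no capping applies
Step 4: Maximum after transformation = 34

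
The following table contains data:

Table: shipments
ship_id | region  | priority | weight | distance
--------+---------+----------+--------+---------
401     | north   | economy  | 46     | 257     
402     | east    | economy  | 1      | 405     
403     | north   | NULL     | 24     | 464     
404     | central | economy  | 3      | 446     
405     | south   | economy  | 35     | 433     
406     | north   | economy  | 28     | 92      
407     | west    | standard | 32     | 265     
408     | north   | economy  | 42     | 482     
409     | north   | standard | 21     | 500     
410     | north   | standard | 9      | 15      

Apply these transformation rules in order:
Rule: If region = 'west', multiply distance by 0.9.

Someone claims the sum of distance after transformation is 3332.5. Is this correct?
Yes, the result is correct.

Step 1: Calculate the correct sum after transformation
Step 2: Apply multiplier 0.9 to records where region = 'west'
Step 3: Correct result = 3332.5
Step 4: Claimed result = 3332.5
Step 5: 3332.5 = 3332.5 ✓
Conclusion: The claimed result is correct.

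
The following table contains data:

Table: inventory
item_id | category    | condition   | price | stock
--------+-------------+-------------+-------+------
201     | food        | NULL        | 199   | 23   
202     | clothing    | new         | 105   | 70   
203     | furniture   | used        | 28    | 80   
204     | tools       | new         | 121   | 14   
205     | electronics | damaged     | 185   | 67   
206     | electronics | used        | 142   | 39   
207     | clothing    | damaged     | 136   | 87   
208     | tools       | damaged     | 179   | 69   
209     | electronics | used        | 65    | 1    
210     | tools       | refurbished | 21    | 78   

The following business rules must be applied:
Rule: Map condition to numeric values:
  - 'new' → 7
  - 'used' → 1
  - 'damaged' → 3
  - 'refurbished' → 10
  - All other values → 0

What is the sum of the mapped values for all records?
36

Step 1: Apply mapping to each record
Step 2: Count by status:
  'new': 2 records × 7 = 14
  'used': 3 records × 1 = 3
  'damaged': 3 records × 3 = 9
  'refurbished': 1 records × 10 = 10
Step 3: Sum all mapped values = 36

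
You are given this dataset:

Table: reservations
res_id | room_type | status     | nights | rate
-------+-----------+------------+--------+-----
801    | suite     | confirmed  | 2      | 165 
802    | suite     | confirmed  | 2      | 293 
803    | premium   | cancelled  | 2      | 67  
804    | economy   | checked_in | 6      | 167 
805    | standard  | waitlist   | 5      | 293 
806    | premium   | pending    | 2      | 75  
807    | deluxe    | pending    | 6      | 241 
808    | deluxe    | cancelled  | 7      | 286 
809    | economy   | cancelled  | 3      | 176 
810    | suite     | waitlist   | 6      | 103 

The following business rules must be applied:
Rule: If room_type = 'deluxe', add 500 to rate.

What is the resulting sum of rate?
2866

Step 1: Count records where room_type = 'deluxe': 2
Step 2: Total bonus added: 2 × 500 = 1000
Step 3: Original sum of rate: 1866
Step 4: Final sum = 1866 + 1000 = 2866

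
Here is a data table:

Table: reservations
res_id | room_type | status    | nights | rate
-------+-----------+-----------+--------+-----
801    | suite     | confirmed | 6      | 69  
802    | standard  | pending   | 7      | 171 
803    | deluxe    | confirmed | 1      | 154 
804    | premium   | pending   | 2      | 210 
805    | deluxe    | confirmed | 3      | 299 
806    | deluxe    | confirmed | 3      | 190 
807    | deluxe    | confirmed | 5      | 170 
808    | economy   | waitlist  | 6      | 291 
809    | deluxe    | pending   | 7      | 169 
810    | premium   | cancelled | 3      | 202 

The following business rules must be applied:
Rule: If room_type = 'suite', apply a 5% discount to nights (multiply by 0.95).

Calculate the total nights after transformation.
42.7

Step 1: Records with room_type = 'suite' have total nights = 6
Step 2: Apply multiplier: 6 × 0.95 = 5.7
Step 3: Other records total: 37
Step 4: Final sum = 5.7 + 37 = 42.7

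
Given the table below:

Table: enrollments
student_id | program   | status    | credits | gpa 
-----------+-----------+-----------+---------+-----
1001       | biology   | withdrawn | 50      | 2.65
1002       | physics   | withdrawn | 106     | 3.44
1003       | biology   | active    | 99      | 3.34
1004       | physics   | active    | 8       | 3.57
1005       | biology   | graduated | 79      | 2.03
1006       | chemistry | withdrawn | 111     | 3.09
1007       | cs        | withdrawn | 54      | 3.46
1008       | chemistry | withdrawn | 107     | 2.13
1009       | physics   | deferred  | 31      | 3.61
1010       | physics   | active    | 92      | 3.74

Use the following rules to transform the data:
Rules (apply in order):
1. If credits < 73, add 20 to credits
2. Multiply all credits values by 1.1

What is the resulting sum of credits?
898.7

Step 1: Apply Rule 1 - Add 20 to records with credits < 73
  - 4 records affected: 143 + (4 × 20) = 223
  - Unaffected records: 594
  - Sum after Rule 1: 817
Step 2: Apply Rule 2 - Multiply all by 1.1
  - 817 × 1.1 = 898.7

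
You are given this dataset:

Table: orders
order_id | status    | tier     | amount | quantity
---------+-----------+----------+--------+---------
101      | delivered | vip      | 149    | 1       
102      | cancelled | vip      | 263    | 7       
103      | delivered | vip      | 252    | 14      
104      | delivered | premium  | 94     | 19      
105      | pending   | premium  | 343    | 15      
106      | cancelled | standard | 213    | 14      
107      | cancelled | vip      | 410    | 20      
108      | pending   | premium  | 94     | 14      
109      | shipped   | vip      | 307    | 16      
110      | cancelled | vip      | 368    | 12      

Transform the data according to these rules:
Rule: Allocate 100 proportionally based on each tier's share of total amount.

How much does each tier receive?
premium: 21.3, standard: 8.54, vip: 70.16

Step 1: Calculate total amount = 2493
Step 2: Calculate each tier's proportion:
  premium: 531/2493 = 21.30% → 21.3
  standard: 213/2493 = 8.54% → 8.54
  vip: 1749/2493 = 70.16% → 70.16
Step 3: Verify: sum of allocations ≈ 100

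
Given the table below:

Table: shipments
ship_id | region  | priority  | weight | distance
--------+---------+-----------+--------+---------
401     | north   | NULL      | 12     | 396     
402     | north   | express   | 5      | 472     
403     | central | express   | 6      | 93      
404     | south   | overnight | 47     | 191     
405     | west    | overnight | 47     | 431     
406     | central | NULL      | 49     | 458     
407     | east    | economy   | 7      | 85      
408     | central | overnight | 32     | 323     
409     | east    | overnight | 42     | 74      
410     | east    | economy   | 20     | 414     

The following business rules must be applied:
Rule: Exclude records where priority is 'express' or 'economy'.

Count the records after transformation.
6

Step 1: Count records to exclude
  - 2 (express) + 2 (economy) = 4 records
Step 2: Total records: 10
Step 3: Remaining = 10 - 4 = 6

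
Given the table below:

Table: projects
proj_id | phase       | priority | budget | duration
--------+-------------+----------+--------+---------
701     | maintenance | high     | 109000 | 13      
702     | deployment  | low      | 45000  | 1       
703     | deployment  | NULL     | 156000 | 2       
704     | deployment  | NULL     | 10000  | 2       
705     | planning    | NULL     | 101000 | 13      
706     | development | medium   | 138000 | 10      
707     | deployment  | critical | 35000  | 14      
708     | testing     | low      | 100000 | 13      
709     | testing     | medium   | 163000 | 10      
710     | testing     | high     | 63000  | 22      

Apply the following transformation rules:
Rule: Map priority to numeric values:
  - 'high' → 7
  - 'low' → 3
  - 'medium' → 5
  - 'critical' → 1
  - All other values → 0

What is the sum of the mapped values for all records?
31

Step 1: Apply mapping to each record
Step 2: Count by status:
  'high': 2 records × 7 = 14
  'low': 2 records × 3 = 6
  'medium': 2 records × 5 = 10
  'critical': 1 records × 1 = 1
Step 3: Sum all mapped values = 31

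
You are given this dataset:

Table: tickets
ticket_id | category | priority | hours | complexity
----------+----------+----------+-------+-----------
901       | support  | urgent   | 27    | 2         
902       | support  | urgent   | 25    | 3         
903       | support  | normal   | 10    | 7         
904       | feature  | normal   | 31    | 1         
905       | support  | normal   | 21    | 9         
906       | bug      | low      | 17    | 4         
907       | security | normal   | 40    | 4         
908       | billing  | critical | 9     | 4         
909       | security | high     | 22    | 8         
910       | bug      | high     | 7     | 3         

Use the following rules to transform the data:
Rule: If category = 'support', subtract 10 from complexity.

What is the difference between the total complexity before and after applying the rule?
40

Step 1: Original sum of complexity = 45
Step 2: 4 records have category = 'support'
Step 3: Each affected record changes by -10
Step 4: Total change = 4 × -10 = -40
Step 5: New sum = 45 + -40 = 5
Step 6: Difference = |5 - 45| = 40
        (Sum decreased by 40)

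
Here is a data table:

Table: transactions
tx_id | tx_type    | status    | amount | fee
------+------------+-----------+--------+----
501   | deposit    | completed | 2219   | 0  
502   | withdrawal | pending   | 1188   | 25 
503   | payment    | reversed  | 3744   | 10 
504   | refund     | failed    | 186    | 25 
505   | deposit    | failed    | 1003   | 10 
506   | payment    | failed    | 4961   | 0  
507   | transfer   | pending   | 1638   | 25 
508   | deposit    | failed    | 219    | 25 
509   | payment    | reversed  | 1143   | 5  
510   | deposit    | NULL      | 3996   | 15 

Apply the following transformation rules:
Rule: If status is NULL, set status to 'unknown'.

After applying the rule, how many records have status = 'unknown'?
1

Step 1: Count records where status IS NULL
Step 2: Found 1 records with NULL status
Step 3: These records will have status set to 'unknown'
Step 4: Records already having status = 'unknown': 0
Step 5: Answer: 1 + 0 = 1 records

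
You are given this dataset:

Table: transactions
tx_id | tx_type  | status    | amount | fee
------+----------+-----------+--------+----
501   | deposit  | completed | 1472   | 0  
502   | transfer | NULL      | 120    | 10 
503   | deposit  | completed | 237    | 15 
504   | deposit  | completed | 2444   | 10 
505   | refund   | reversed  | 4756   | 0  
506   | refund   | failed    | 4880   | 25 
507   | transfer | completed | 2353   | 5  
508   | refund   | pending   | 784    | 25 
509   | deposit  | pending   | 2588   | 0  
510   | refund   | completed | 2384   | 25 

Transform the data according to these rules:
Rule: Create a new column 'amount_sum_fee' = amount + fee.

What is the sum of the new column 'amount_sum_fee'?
22133

Step 1: For each record, compute amount + fee
Example calculations:
  1472 + 0 = 1472
  120 + 10 = 130
  237 + 15 = 252
  ...
Step 2: Sum all derived values
Step 3: Total = 22133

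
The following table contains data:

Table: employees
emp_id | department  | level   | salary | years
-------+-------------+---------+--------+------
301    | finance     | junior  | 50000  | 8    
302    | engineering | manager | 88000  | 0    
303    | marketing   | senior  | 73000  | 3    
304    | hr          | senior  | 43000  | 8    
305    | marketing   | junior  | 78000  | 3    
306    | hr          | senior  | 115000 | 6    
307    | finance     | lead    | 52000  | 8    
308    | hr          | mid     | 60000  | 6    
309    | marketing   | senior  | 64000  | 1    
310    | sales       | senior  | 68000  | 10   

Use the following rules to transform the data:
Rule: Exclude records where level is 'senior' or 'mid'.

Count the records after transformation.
4

Step 1: Count records to exclude
  - 5 (senior) + 1 (mid) = 6 records
Step 2: Total records: 10
Step 3: Remaining = 10 - 6 = 4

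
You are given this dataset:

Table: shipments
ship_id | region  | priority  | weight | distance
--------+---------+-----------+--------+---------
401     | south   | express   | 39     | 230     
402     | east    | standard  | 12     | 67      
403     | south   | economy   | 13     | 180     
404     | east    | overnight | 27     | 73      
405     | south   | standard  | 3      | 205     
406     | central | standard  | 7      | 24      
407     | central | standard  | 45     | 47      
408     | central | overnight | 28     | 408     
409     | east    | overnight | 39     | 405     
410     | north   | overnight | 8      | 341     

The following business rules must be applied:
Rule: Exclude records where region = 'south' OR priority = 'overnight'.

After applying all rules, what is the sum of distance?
138

Step 1: Find records where region = 'south' OR priority = 'overnight'
Step 2: 7 records match, summing to 1842
Step 3: Original sum: 1980
Step 4: Remaining sum = 1980 - 1842 = 138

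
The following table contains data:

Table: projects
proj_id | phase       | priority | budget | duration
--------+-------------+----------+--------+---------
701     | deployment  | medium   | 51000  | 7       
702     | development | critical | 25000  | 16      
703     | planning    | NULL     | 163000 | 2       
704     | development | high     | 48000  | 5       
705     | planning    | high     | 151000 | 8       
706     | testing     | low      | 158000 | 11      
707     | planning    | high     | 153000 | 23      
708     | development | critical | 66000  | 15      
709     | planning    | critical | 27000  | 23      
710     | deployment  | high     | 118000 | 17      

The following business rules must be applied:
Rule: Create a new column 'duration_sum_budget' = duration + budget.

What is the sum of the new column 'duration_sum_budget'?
960127

Step 1: For each record, compute duration + budget
Example calculations:
  7 + 51000 = 51007
  16 + 25000 = 25016
  2 + 163000 = 163002
  ...
Step 2: Sum all derived values
Step 3: Total = 960127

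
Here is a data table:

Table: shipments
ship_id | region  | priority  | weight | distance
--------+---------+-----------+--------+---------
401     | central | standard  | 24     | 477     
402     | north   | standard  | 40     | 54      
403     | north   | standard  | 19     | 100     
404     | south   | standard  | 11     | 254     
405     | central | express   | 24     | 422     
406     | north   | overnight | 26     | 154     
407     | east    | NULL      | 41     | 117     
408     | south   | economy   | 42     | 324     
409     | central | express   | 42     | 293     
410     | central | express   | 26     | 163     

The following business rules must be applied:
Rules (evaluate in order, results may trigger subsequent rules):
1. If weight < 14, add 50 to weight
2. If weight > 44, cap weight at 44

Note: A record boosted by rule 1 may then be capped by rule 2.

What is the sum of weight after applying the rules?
328

Step 1: Apply rule 1 to records with weight < 14
  - 1 records get bonus of 50
  - Of these, 1 records then exceed 44 and get capped
Step 2: Apply rule 2 to records with weight > 44
  - 0 records (original) are capped
Step 3: Calculate final sum = 328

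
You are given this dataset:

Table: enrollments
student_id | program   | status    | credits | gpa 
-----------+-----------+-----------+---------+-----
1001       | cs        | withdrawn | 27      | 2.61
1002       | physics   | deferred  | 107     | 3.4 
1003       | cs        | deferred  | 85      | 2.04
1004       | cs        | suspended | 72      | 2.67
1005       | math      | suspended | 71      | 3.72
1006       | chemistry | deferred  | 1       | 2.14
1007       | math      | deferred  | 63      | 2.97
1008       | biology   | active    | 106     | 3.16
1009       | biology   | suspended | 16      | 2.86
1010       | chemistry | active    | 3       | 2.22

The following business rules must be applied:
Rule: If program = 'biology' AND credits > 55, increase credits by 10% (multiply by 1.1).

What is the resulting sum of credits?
561.6

Step 1: Find records where program = 'biology' AND credits > 55
Step 2: 1 records match, summing to 106
Step 3: After multiplier: 106 × 1.1 = 116.6
Step 4: Unaffected records sum: 445
Step 5: Final sum = 116.6 + 445 = 561.6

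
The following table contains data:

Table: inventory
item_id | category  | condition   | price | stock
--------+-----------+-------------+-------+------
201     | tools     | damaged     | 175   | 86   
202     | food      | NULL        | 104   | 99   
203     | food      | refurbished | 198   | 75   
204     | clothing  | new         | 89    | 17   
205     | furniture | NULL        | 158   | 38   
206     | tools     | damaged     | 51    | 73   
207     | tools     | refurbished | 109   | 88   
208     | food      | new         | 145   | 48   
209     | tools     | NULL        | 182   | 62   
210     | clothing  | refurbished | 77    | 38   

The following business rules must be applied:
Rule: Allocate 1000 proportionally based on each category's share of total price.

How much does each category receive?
clothing: 128.88, food: 347.05, furniture: 122.67, tools: 401.4

Step 1: Calculate total price = 1288
Step 2: Calculate each category's proportion:
  clothing: 166/1288 = 12.89% → 128.88
  food: 447/1288 = 34.70% → 347.05
  furniture: 158/1288 = 12.27% → 122.67
  tools: 517/1288 = 40.14% → 401.4
Step 3: Verify: sum of allocations ≈ 1000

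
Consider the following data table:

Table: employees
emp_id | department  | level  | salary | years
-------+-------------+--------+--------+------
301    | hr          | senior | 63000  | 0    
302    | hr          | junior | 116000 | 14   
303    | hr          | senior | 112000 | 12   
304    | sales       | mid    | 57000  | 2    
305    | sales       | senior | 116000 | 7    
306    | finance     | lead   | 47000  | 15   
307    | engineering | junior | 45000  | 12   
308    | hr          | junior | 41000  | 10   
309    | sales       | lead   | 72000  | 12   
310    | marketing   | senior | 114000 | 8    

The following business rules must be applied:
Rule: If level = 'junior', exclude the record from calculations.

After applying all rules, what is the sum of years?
56

Step 1: Identify records where level = 'junior'
Step 2: The excluded records sum to 36
Step 3: Original total years = 92
Step 4: Remaining total = 92 - 36 = 56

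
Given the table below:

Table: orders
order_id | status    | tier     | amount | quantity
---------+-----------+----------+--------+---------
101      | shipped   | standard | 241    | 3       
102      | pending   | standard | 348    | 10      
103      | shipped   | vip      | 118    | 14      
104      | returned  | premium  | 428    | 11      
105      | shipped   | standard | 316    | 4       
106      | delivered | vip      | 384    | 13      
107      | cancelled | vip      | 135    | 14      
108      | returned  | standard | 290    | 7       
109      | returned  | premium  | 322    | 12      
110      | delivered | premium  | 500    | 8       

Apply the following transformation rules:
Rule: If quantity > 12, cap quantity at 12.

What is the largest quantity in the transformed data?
12

Step 1: Original maximum quantity = 14
Step 2: Apply cap at 12
Step 3: 3 records had quantity > 12 and were capped
Step 4: Maximum after transformation = 12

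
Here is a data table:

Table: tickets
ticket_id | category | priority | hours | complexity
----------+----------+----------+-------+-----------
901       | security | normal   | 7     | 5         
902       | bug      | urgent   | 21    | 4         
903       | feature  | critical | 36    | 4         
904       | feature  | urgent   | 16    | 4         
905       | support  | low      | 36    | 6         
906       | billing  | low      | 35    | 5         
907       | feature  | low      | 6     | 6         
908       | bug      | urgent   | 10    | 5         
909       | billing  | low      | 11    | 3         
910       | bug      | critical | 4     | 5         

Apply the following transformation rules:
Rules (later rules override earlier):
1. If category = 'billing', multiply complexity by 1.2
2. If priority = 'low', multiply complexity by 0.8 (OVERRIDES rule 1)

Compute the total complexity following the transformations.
43.0

Step 1: Rule 2 takes priority for records with priority = 'low'
  - 4 records: 20 × 0.8 = 16.0
Step 2: Rule 1 applies to remaining records with category = 'billing'
  - 0 records: 0 × 1.2 = 0.0
Step 3: Other records unchanged: 27
Step 4: Final sum = 16.0 + 0.0 + 27 = 43.0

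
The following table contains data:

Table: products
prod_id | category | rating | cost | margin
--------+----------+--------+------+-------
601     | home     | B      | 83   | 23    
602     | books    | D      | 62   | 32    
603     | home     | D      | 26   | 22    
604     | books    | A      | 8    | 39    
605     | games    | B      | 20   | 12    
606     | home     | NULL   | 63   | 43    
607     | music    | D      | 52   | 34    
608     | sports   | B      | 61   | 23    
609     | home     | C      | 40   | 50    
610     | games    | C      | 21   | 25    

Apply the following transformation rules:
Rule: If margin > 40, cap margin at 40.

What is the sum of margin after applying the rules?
290

Step 1: 2 records have margin > 40
Step 2: These records originally summed to 93
Step 3: After capping: 2 × 40 = 80
Step 4: Unaffected records sum: 210
Step 5: Final sum = 80 + 210 = 290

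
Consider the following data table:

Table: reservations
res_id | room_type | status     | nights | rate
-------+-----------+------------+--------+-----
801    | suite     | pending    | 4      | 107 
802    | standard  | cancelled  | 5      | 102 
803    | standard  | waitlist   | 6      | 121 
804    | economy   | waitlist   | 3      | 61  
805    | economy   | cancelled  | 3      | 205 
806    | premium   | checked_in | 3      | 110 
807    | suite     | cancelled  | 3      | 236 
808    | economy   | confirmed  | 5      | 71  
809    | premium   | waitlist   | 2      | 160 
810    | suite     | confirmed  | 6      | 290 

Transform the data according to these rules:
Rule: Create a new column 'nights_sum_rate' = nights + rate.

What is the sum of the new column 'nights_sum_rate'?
1503

Step 1: For each record, compute nights + rate
Example calculations:
  4 + 107 = 111
  5 + 102 = 107
  6 + 121 = 127
  ...
Step 2: Sum all derived values
Step 3: Total = 1503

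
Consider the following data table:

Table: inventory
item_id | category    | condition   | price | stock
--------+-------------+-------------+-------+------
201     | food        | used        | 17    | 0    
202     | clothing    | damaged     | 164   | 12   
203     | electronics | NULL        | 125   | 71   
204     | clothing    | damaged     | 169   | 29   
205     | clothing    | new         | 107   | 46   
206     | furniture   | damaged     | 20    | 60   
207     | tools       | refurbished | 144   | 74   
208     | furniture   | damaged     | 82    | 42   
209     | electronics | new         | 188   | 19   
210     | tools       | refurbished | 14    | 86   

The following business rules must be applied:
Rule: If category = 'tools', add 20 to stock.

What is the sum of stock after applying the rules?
479

Step 1: Count records where category = 'tools': 2
Step 2: Total bonus added: 2 × 20 = 40
Step 3: Original sum of stock: 439
Step 4: Final sum = 439 + 40 = 479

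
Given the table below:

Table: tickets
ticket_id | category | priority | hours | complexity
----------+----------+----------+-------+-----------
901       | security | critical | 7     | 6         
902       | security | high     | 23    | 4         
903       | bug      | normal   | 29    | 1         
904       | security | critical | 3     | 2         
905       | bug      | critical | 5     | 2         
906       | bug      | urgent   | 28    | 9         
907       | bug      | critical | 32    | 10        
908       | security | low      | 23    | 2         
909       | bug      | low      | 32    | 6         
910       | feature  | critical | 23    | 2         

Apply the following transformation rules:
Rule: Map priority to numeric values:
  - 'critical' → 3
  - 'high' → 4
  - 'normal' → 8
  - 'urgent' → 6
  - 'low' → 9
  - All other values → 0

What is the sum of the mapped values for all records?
51

Step 1: Apply mapping to each record
Step 2: Count by status:
  'critical': 5 records × 3 = 15
  'high': 1 records × 4 = 4
  'normal': 1 records × 8 = 8
  'urgent': 1 records × 6 = 6
  'low': 2 records × 9 = 18
Step 3: Sum all mapped values = 51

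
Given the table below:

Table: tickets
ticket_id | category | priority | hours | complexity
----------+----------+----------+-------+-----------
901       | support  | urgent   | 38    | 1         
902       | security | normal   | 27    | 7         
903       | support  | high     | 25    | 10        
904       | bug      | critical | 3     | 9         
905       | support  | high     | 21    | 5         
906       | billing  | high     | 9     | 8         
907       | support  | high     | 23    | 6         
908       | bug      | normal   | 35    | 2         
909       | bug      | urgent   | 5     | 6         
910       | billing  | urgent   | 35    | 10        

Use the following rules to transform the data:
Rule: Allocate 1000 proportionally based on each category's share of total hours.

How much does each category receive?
billing: 199.1, bug: 194.57, security: 122.17, support: 484.16

Step 1: Calculate total hours = 221
Step 2: Calculate each category's proportion:
  billing: 44/221 = 19.91% → 199.1
  bug: 43/221 = 19.46% → 194.57
  security: 27/221 = 12.22% → 122.17
  support: 107/221 = 48.42% → 484.16
Step 3: Verify: sum of allocations ≈ 1000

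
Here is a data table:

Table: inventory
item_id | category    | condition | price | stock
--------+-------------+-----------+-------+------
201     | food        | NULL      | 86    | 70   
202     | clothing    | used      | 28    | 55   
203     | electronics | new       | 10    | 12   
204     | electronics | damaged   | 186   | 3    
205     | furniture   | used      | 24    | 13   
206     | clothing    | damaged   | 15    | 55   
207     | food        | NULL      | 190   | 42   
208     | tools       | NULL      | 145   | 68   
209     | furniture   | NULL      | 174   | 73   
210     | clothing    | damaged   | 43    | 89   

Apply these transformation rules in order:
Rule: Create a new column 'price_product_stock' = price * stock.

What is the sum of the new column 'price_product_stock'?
43744

Step 1: For each record, compute price * stock
Example calculations:
  86 * 70 = 6020
  28 * 55 = 1540
  10 * 12 = 120
  ...
Step 2: Sum all derived values
Step 3: Total = 43744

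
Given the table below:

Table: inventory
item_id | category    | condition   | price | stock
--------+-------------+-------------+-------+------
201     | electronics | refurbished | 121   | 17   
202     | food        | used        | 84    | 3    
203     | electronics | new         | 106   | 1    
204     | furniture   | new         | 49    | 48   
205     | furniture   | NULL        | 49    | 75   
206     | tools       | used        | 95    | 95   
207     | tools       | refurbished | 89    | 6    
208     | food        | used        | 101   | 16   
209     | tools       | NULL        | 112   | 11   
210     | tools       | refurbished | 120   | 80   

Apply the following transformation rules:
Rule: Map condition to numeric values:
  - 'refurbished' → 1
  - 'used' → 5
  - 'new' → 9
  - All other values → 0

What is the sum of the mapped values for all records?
36

Step 1: Apply mapping to each record
Step 2: Count by status:
  'refurbished': 3 records × 1 = 3
  'used': 3 records × 5 = 15
  'new': 2 records × 9 = 18
Step 3: Sum all mapped values = 36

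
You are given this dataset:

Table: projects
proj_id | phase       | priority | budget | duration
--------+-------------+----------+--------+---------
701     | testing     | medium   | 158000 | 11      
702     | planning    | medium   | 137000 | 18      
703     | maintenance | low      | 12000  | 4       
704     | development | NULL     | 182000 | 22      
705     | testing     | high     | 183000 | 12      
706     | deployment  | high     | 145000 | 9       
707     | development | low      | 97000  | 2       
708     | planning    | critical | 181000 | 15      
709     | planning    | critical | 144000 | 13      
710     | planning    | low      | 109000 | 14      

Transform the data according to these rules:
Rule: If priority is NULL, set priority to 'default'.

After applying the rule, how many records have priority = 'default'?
1

Step 1: Count records where priority IS NULL
Step 2: Found 1 records with NULL priority
Step 3: These records will have priority set to 'default'
Step 4: Records already having priority = 'default': 0
Step 5: Answer: 1 + 0 = 1 records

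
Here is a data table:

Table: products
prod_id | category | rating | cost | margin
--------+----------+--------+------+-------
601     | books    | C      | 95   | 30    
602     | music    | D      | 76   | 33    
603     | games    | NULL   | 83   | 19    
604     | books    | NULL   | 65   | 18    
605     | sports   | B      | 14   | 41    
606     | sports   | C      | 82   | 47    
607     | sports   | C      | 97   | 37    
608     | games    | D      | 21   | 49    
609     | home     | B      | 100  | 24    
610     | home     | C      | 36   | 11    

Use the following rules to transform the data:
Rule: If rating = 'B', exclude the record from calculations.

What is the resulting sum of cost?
555

Step 1: Identify records where rating = 'B'
Step 2: The excluded records sum to 114
Step 3: Original total cost = 669
Step 4: Remaining total = 669 - 114 = 555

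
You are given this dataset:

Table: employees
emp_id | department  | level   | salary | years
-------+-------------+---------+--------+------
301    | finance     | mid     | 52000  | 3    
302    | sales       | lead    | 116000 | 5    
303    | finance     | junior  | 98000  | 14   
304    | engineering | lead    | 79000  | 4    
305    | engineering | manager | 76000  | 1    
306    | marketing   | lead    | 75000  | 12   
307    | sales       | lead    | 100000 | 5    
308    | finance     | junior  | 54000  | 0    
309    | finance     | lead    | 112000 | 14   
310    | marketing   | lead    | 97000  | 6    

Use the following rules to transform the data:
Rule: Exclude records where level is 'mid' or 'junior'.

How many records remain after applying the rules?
7

Step 1: Count records to exclude
  - 1 (mid) + 2 (junior) = 3 records
Step 2: Total records: 10
Step 3: Remaining = 10 - 3 = 7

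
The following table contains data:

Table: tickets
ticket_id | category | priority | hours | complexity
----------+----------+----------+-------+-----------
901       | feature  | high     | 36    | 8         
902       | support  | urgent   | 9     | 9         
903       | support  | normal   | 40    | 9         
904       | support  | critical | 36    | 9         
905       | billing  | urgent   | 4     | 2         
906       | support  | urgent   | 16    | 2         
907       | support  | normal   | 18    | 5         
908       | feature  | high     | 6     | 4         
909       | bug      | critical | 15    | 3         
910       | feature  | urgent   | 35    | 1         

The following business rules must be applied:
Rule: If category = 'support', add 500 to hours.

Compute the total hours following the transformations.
2715

Step 1: Count records where category = 'support': 5
Step 2: Total bonus added: 5 × 500 = 2500
Step 3: Original sum of hours: 215
Step 4: Final sum = 215 + 2500 = 2715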